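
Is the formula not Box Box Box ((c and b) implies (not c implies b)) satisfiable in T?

No, unsatisfiable

1. not Box Box Box ((c and b) implies (not c implies b)), 0
2. not Box Box ((c and b) implies (not c implies b)), 1
3. not Box ((c and b) implies (not c implies b)), 2
4. not ((c and b) implies (not c implies b)), 3
5. c and b, 3
6. not (not c implies b), 3
7. c, 3
8. b, 3
9. not c, 3
10. not b, 3
Accessibility: 0R0, 0R1, 1R1, 1R2, 2R2, 2R3, 3R3
Branch closes: c and not c both at 3.
(One branch shown.) All branches close.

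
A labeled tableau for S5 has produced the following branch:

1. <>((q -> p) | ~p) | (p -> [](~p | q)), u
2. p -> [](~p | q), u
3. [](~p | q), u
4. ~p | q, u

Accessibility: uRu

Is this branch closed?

There is no literal clash: for every atom and world, at most one sign appears.

No, open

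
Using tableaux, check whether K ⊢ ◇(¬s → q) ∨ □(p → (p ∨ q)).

Yes, valid

Tableau for the negation ¬(◇(¬s → q) ∨ □(p → (p ∨ q))):
1. ¬(◇(¬s → q) ∨ □(p → (p ∨ q))), u
2. ¬◇(¬s → q), u
3. ¬□(p → (p ∨ q)), u
4. ¬(p → (p ∨ q)), v
5. p, v
6. ¬(p ∨ q), v
7. ¬p, v
8. ¬q, v
Accessibility: uRv
Branch closes: p and ¬p both at v.
All branches of the negation close; one closing branch shown above.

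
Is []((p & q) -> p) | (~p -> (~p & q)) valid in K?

Tableau for the negation ~([]((p & q) -> p) | (~p -> (~p & q))):
1. ~([]((p & q) -> p) | (~p -> (~p & q))), u
2. ~[]((p & q) -> p), u
3. ~(~p -> (~p & q)), u
4. ~p, u
5. ~(~p & q), u
6. ~q, u
7. ~((p & q) -> p), v
8. p & q, v
9. ~p, v
10. p, v
11. q, v
Accessibility: uRv
Branch closes: p and ~p both at v.
Every branch of the negation's tableau closes; the branch above is one of them.

Yes, valid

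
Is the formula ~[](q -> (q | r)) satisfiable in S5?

Unsatisfiable

1. ~[](q -> (q | r)), 0
2. ~(q -> (q | r)), 1
3. q, 1
4. ~(q | r), 1
5. ~q, 1
6. ~r, 1
Accessibility: 0R0, 0R1, 1R0, 1R1
Branch closes: q and ~q both at 1.
All branches of the tableau close; one closing branch shown above.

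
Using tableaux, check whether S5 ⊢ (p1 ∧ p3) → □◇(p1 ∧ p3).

Tableau for the negation ¬((p1 ∧ p3) → □◇(p1 ∧ p3)):
1. ¬((p1 ∧ p3) → □◇(p1 ∧ p3)), u
2. p1 ∧ p3, u   [¬→-rule on 1]
3. ¬□◇(p1 ∧ p3), u   [¬→-rule on 1]
4. p1, u   [∧-rule on 2]
5. p3, u   [∧-rule on 2]
6. ¬◇(p1 ∧ p3), v   [¬□-rule on 3: fresh world v, uRv]
7. ¬(p1 ∧ p3), u   [¬◇-rule on 6 via vRu]
8. ¬(p1 ∧ p3), v   [¬◇-rule on 6 via vRv]
9. ¬p3, u   [¬∧-rule on 7 (branches; this branch)]
Accessibility: uRu, uRv, vRu, vRv
Branch closes: p3 and ¬p3 both at u.
Every branch of the negation's tableau closes; the branch above is one of them.

Yes, valid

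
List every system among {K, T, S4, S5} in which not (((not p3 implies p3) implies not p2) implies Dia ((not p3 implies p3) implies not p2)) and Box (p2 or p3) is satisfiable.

K

T-tableau for the formula:
1. not (((not p3 implies p3) implies not p2) implies Dia ((not p3 implies p3) implies not p2)) and Box (p2 or p3), u
2. not (((not p3 implies p3) implies not p2) implies Dia ((not p3 implies p3) implies not p2)), u   [and-rule on 1]
3. Box (p2 or p3), u   [and-rule on 1]
4. (not p3 implies p3) implies not p2, u   [neg-implies-rule on 2]
5. not Dia ((not p3 implies p3) implies not p2), u   [neg-implies-rule on 2]
6. p2 or p3, u   [Box-rule on 3 via uRu]
7. not ((not p3 implies p3) implies not p2), u   [neg-Dia-rule on 5 via uRu]
8. not p3 implies p3, u   [neg-implies-rule on 7]
9. p2, u   [neg-implies-rule on 7]
10. not (not p3 implies p3), u   [implies-rule on 4 (branches; this branch)]
11. not p3, u   [neg-implies-rule on 10]
12. p3, u   [implies-rule on 8 (branches; this branch)]
Accessibility: uRu
Branch closes: p3 and not p3 both at u.
Every branch closes (one shown): unsatisfiable in T, hence also in S4, S5 (every S4/S5-frame is a T-frame).
K-tableau for the formula:
1. not (((not p3 implies p3) implies not p2) implies Dia ((not p3 implies p3) implies not p2)) and Box (p2 or p3), u
2. not (((not p3 implies p3) implies not p2) implies Dia ((not p3 implies p3) implies not p2)), u   [and-rule on 1]
3. Box (p2 or p3), u   [and-rule on 1]
4. (not p3 implies p3) implies not p2, u   [neg-implies-rule on 2]
5. not Dia ((not p3 implies p3) implies not p2), u   [neg-implies-rule on 2]
6. not p2, u   [implies-rule on 4 (branches; this branch)]
Complete open branch: satisfiable in K.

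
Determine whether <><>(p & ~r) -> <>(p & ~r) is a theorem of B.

Not valid

Tableau for the negation ~(<><>(p & ~r) -> <>(p & ~r)):
1. ~(<><>(p & ~r) -> <>(p & ~r)), u
2. <><>(p & ~r), u
3. ~<>(p & ~r), u
4. ~(p & ~r), u
5. r, u
6. <>(p & ~r), v
7. ~(p & ~r), v
8. r, v
9. p & ~r, w
10. p, w
11. ~r, w
Accessibility: uRu, uRv, vRu, vRv, vRw, wRv, wRw
The negation has an open branch (countermodel exists).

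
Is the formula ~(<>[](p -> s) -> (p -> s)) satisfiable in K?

Satisfiable

1. ~(<>[](p -> s) -> (p -> s)), u
2. <>[](p -> s), u
3. ~(p -> s), u
4. p, u
5. ~s, u
6. [](p -> s), v
Accessibility: uRv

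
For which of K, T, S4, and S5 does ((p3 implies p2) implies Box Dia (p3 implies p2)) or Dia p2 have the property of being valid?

S4-tableau for the negation not (((p3 implies p2) implies Box Dia (p3 implies p2)) or Dia p2):
1. not (((p3 implies p2) implies Box Dia (p3 implies p2)) or Dia p2), 0
2. not ((p3 implies p2) implies Box Dia (p3 implies p2)), 0   [neg-or-rule on 1]
3. not Dia p2, 0   [neg-or-rule on 1]
4. p3 implies p2, 0   [neg-implies-rule on 2]
5. not Box Dia (p3 implies p2), 0   [neg-implies-rule on 2]
6. not p2, 0   [neg-Dia-rule on 3 via 0R0]
7. not p3, 0   [implies-rule on 4 (branches; this branch)]
8. not Dia (p3 implies p2), 1   [neg-Box-rule on 5: fresh world 1, 0R1]
9. not p2, 1   [neg-Dia-rule on 3 via 0R1]
10. not (p3 implies p2), 1   [neg-Dia-rule on 8 via 1R1]
11. p3, 1   [neg-implies-rule on 10]
Accessibility: 0R0, 0R1, 1R1
Complete open branch: countermodel on an S4-frame, so not valid in S4, nor in K, T (the same frame is also a K-frame and a T-frame).
S5-tableau for the negation not (((p3 implies p2) implies Box Dia (p3 implies p2)) or Dia p2):
1. not (((p3 implies p2) implies Box Dia (p3 implies p2)) or Dia p2), 0
2. not ((p3 implies p2) implies Box Dia (p3 implies p2)), 0   [neg-or-rule on 1]
3. not Dia p2, 0   [neg-or-rule on 1]
4. p3 implies p2, 0   [neg-implies-rule on 2]
5. not Box Dia (p3 implies p2), 0   [neg-implies-rule on 2]
6. not p2, 0   [neg-Dia-rule on 3 via 0R0]
7. not p3, 0   [implies-rule on 4 (branches; this branch)]
8. not Dia (p3 implies p2), 1   [neg-Box-rule on 5: fresh world 1, 0R1]
9. not p2, 1   [neg-Dia-rule on 3 via 0R1]
10. not (p3 implies p2), 0   [neg-Dia-rule on 8 via 1R0]
11. p3, 0   [neg-implies-rule on 10]
Accessibility: 0R0, 0R1, 1R0, 1R1
Branch closes: p3 and not p3 both at 0.
Every branch closes (one shown): valid in S5.

S5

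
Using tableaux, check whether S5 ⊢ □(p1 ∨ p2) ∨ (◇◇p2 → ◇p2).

Valid

Tableau for the negation ¬(□(p1 ∨ p2) ∨ (◇◇p2 → ◇p2)):
1. ¬(□(p1 ∨ p2) ∨ (◇◇p2 → ◇p2)), u
2. ¬□(p1 ∨ p2), u   [¬∨-rule on 1]
3. ¬(◇◇p2 → ◇p2), u   [¬∨-rule on 1]
4. ◇◇p2, u   [¬→-rule on 3]
5. ¬◇p2, u   [¬→-rule on 3]
6. ¬p2, u   [¬◇-rule on 5 via uRu]
7. ¬(p1 ∨ p2), v   [¬□-rule on 2: fresh world v, uRv]
8. ¬p1, v   [¬∨-rule on 7]
9. ¬p2, v   [¬∨-rule on 7]
10. ◇p2, w   [◇-rule on 4: fresh world w, uRw]
11. ¬p2, w   [¬◇-rule on 5 via uRw]
12. p2, x   [◇-rule on 10: fresh world x, wRx]
13. ¬p2, x   [¬◇-rule on 5 via uRx]
Accessibility: uRu, uRv, uRw, uRx, vRu, vRv, vRw, vRx, wRu, wRv, wRw, wRx, xRu, xRv, xRw, xRx
Branch closes: p2 and ¬p2 both at x.
Every branch of the negation's tableau closes; the branch above is one of them.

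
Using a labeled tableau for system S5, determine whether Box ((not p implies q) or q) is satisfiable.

1. Box ((not p implies q) or q), u
2. (not p implies q) or q, u
3. q, u
Accessibility: uRu

Satisfiable (open branch found)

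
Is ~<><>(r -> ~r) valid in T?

Tableau for the negation <><>(r -> ~r):
1. <><>(r -> ~r), u
2. <>(r -> ~r), v   [<>-rule on 1: fresh world v, uRv]
3. r -> ~r, w   [<>-rule on 2: fresh world w, vRw]
4. ~r, w   [->-rule on 3 (branches; this branch)]
Accessibility: uRu, uRv, vRv, vRw, wRw
The negation has an open branch (countermodel exists).

No, not valid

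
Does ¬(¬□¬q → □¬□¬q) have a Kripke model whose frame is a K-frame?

Satisfiable

1. ¬(¬□¬q → □¬□¬q), u
2. ¬□¬q, u
3. ¬□¬□¬q, u
4. q, v
5. □¬q, w
Accessibility: uRv, uRw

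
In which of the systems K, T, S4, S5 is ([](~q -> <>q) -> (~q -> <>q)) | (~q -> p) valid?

T-tableau for the negation ~(([](~q -> <>q) -> (~q -> <>q)) | (~q -> p)):
1. ~(([](~q -> <>q) -> (~q -> <>q)) | (~q -> p)), u
2. ~([](~q -> <>q) -> (~q -> <>q)), u
3. ~(~q -> p), u
4. [](~q -> <>q), u
5. ~(~q -> <>q), u
6. ~q, u
7. ~p, u
8. ~<>q, u
9. ~q -> <>q, u
10. <>q, u
11. q, v
12. ~q -> <>q, v
13. ~q, v
Accessibility: uRu, uRv, vRv
Branch closes: q and ~q both at v.
Every branch closes (one shown): valid in T, hence also in S4, S5 (every theorem of T is a theorem of S4 and S5).
K-tableau for the negation ~(([](~q -> <>q) -> (~q -> <>q)) | (~q -> p)):
1. ~(([](~q -> <>q) -> (~q -> <>q)) | (~q -> p)), u
2. ~([](~q -> <>q) -> (~q -> <>q)), u
3. ~(~q -> p), u
4. [](~q -> <>q), u
5. ~(~q -> <>q), u
6. ~q, u
7. ~p, u
8. ~<>q, u
Complete open branch: countermodel on a K-frame, so not valid in K.

T, S4, S5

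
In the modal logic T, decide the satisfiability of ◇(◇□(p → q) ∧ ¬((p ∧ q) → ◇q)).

1. ◇(◇□(p → q) ∧ ¬((p ∧ q) → ◇q)), 0
2. ◇□(p → q) ∧ ¬((p ∧ q) → ◇q), 1
3. ◇□(p → q), 1
4. ¬((p ∧ q) → ◇q), 1
5. p ∧ q, 1
6. ¬◇q, 1
7. p, 1
8. q, 1
9. ¬q, 1
Accessibility: 0R0, 0R1, 1R1
Branch closes: q and ¬q both at 1.
All branches of the tableau close; one closing branch shown above.

No, unsatisfiable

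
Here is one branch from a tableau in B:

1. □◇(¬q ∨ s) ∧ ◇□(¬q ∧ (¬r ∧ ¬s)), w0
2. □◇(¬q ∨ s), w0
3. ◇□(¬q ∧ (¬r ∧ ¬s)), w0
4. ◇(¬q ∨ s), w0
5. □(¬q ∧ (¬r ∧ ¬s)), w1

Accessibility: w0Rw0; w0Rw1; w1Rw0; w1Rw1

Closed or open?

Not closed

There is no literal clash: for every atom and world, at most one sign appears.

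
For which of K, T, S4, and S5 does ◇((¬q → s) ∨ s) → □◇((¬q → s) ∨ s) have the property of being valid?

S4-tableau for the negation ¬(◇((¬q → s) ∨ s) → □◇((¬q → s) ∨ s)):
1. ¬(◇((¬q → s) ∨ s) → □◇((¬q → s) ∨ s)), 0
2. ◇((¬q → s) ∨ s), 0   [¬→-rule on 1]
3. ¬□◇((¬q → s) ∨ s), 0   [¬→-rule on 1]
4. (¬q → s) ∨ s, 1   [◇-rule on 2: fresh world 1, 0R1]
5. s, 1   [∨-rule on 4 (branches; this branch)]
6. ¬◇((¬q → s) ∨ s), 2   [¬□-rule on 3: fresh world 2, 0R2]
7. ¬((¬q → s) ∨ s), 2   [¬◇-rule on 6 via 2R2]
8. ¬(¬q → s), 2   [¬∨-rule on 7]
9. ¬s, 2   [¬∨-rule on 7]
10. ¬q, 2   [¬→-rule on 8]
Accessibility: 0R0, 0R1, 0R2, 1R1, 2R2
Complete open branch: countermodel on an S4-frame, so not valid in S4, nor in K, T (the same frame is also a K-frame and a T-frame).
S5-tableau for the negation ¬(◇((¬q → s) ∨ s) → □◇((¬q → s) ∨ s)):
1. ¬(◇((¬q → s) ∨ s) → □◇((¬q → s) ∨ s)), 0
2. ◇((¬q → s) ∨ s), 0   [¬→-rule on 1]
3. ¬□◇((¬q → s) ∨ s), 0   [¬→-rule on 1]
4. (¬q → s) ∨ s, 1   [◇-rule on 2: fresh world 1, 0R1]
5. ¬q → s, 1   [∨-rule on 4 (branches; this branch)]
6. q, 1   [→-rule on 5 (branches; this branch)]
7. ¬◇((¬q → s) ∨ s), 2   [¬□-rule on 3: fresh world 2, 0R2]
8. ¬((¬q → s) ∨ s), 0   [¬◇-rule on 7 via 2R0]
9. ¬(¬q → s), 0   [¬∨-rule on 8]
10. ¬s, 0   [¬∨-rule on 8]
11. ¬q, 0   [¬→-rule on 9]
12. ¬((¬q → s) ∨ s), 1   [¬◇-rule on 7 via 2R1]
13. ¬(¬q → s), 1   [¬∨-rule on 12]
14. ¬s, 1   [¬∨-rule on 12]
15. ¬q, 1   [¬→-rule on 13]
Accessibility: 0R0, 0R1, 0R2, 1R0, 1R1, 1R2, 2R0, 2R1, 2R2
Branch closes: q and ¬q both at 1.
Every branch closes (one shown): valid in S5.

S5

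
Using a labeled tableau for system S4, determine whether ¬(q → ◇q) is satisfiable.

1. ¬(q → ◇q), u
2. q, u   [¬→-rule on 1]
3. ¬◇q, u   [¬→-rule on 1]
4. ¬q, u   [¬◇-rule on 3 via uRu]
Accessibility: uRu
Branch closes: q and ¬q both at u.
All branches of the tableau close; one closing branch shown above.

Unsatisfiable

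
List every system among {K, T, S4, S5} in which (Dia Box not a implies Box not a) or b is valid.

S5

S4-tableau for the negation not ((Dia Box not a implies Box not a) or b):
1. not ((Dia Box not a implies Box not a) or b), 0
2. not (Dia Box not a implies Box not a), 0
3. not b, 0
4. Dia Box not a, 0
5. not Box not a, 0
6. Box not a, 1
7. not a, 1
8. a, 2
Accessibility: 0R0, 0R1, 0R2, 1R1, 2R2
Complete open branch: countermodel on an S4-frame, so not valid in S4, nor in K, T (the same frame is also a K-frame and a T-frame).
S5-tableau for the negation not ((Dia Box not a implies Box not a) or b):
1. not ((Dia Box not a implies Box not a) or b), 0
2. not (Dia Box not a implies Box not a), 0
3. not b, 0
4. Dia Box not a, 0
5. not Box not a, 0
6. Box not a, 1
7. not a, 0
8. not a, 1
9. a, 2
10. not a, 2
Accessibility: 0R0, 0R1, 0R2, 1R0, 1R1, 1R2, 2R0, 2R1, 2R2
Branch closes: a and not a both at 2.
Every branch closes (one shown): valid in S5.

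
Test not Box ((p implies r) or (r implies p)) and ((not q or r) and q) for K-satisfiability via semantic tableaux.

Unsatisfiable (every branch closes)

1. not Box ((p implies r) or (r implies p)) and ((not q or r) and q), 0
2. not Box ((p implies r) or (r implies p)), 0   [and-rule on 1]
3. (not q or r) and q, 0   [and-rule on 1]
4. not q or r, 0   [and-rule on 3]
5. q, 0   [and-rule on 3]
6. r, 0   [or-rule on 4 (branches; this branch)]
7. not ((p implies r) or (r implies p)), 1   [neg-Box-rule on 2: fresh world 1, 0R1]
8. not (p implies r), 1   [neg-or-rule on 7]
9. not (r implies p), 1   [neg-or-rule on 7]
10. p, 1   [neg-implies-rule on 8]
11. not r, 1   [neg-implies-rule on 8]
12. r, 1   [neg-implies-rule on 9]
13. not p, 1   [neg-implies-rule on 9]
Accessibility: 0R1
Branch closes: r and not r both at 1.
Every branch closes; the branch above is one of them.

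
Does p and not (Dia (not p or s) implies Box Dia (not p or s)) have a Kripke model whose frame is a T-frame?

1. p and not (Dia (not p or s) implies Box Dia (not p or s)), w0
2. p, w0   [and-rule on 1]
3. not (Dia (not p or s) implies Box Dia (not p or s)), w0   [and-rule on 1]
4. Dia (not p or s), w0   [neg-implies-rule on 3]
5. not Box Dia (not p or s), w0   [neg-implies-rule on 3]
6. not p or s, w1   [Dia-rule on 4: fresh world w1, w0Rw1]
7. s, w1   [or-rule on 6 (branches; this branch)]
8. not Dia (not p or s), w2   [neg-Box-rule on 5: fresh world w2, w0Rw2]
9. not (not p or s), w2   [neg-Dia-rule on 8 via w2Rw2]
10. p, w2   [neg-or-rule on 9]
11. not s, w2   [neg-or-rule on 9]
Accessibility: w0Rw0, w0Rw1, w0Rw2, w1Rw1, w2Rw2

Satisfiable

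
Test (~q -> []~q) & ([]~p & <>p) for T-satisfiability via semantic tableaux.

1. (~q -> []~q) & ([]~p & <>p), u
2. ~q -> []~q, u   [&-rule on 1]
3. []~p & <>p, u   [&-rule on 1]
4. []~p, u   [&-rule on 3]
5. <>p, u   [&-rule on 3]
6. ~p, u   [[]-rule on 4 via uRu]
7. []~q, u   [->-rule on 2 (branches; this branch)]
8. ~q, u   [[]-rule on 7 via uRu]
9. p, v   [<>-rule on 5: fresh world v, uRv]
10. ~p, v   [[]-rule on 4 via uRv]
Accessibility: uRu, uRv, vRv
Branch closes: p and ~p both at v.
Every branch closes; the branch above is one of them.

Unsatisfiable (every branch closes)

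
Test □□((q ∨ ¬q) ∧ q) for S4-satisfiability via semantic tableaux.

1. □□((q ∨ ¬q) ∧ q), w0
2. □((q ∨ ¬q) ∧ q), w0
3. (q ∨ ¬q) ∧ q, w0
4. q ∨ ¬q, w0
5. q, w0
Accessibility: w0Rw0

Satisfiable (open branch found)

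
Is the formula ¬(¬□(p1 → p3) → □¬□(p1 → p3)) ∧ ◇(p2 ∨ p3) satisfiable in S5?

Unsatisfiable (every branch closes)

1. ¬(¬□(p1 → p3) → □¬□(p1 → p3)) ∧ ◇(p2 ∨ p3), w0
2. ¬(¬□(p1 → p3) → □¬□(p1 → p3)), w0
3. ◇(p2 ∨ p3), w0
4. ¬□(p1 → p3), w0
5. ¬□¬□(p1 → p3), w0
6. p2 ∨ p3, w1
7. p3, w1
8. ¬(p1 → p3), w2
9. p1, w2
10. ¬p3, w2
11. □(p1 → p3), w3
12. p1 → p3, w0
13. p1 → p3, w1
14. p1 → p3, w2
15. p1 → p3, w3
16. p3, w0
17. p3, w2
Accessibility: w0Rw0, w0Rw1, w0Rw2, w0Rw3, w1Rw0, w1Rw1, w1Rw2, w1Rw3, w2Rw0, w2Rw1, w2Rw2, w2Rw3, w3Rw0, w3Rw1, w3Rw2, w3Rw3
Branch closes: p3 and ¬p3 both at w2.
(One branch shown.) All branches close.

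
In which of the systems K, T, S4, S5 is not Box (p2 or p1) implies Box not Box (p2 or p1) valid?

S5

S5-tableau for the negation not (not Box (p2 or p1) implies Box not Box (p2 or p1)):
1. not (not Box (p2 or p1) implies Box not Box (p2 or p1)), w0
2. not Box (p2 or p1), w0
3. not Box not Box (p2 or p1), w0
4. not (p2 or p1), w1
5. not p2, w1
6. not p1, w1
7. Box (p2 or p1), w2
8. p2 or p1, w0
9. p2 or p1, w1
10. p2 or p1, w2
11. p1, w0
12. p1, w1
Accessibility: w0Rw0, w0Rw1, w0Rw2, w1Rw0, w1Rw1, w1Rw2, w2Rw0, w2Rw1, w2Rw2
Branch closes: p1 and not p1 both at w1.
Every branch closes (one shown): valid in S5.
S4-tableau for the negation not (not Box (p2 or p1) implies Box not Box (p2 or p1)):
1. not (not Box (p2 or p1) implies Box not Box (p2 or p1)), w0
2. not Box (p2 or p1), w0
3. not Box not Box (p2 or p1), w0
4. not (p2 or p1), w1
5. not p2, w1
6. not p1, w1
7. Box (p2 or p1), w2
8. p2 or p1, w2
9. p1, w2
Accessibility: w0Rw0, w0Rw1, w0Rw2, w1Rw1, w2Rw2
Complete open branch: countermodel on an S4-frame, so not valid in S4, nor in K, T (the same frame is also a K-frame and a T-frame).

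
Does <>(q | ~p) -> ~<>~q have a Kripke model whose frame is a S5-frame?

1. <>(q | ~p) -> ~<>~q, 0
2. ~<>~q, 0   [->-rule on 1 (branches; this branch)]
3. q, 0   [~<>-rule on 2 via 0R0]
Accessibility: 0R0

Satisfiable (open branch found)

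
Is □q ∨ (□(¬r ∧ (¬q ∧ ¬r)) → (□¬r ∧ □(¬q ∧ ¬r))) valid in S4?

Tableau for the negation ¬(□q ∨ (□(¬r ∧ (¬q ∧ ¬r)) → (□¬r ∧ □(¬q ∧ ¬r)))):
1. ¬(□q ∨ (□(¬r ∧ (¬q ∧ ¬r)) → (□¬r ∧ □(¬q ∧ ¬r)))), w0
2. ¬□q, w0
3. ¬(□(¬r ∧ (¬q ∧ ¬r)) → (□¬r ∧ □(¬q ∧ ¬r))), w0
4. □(¬r ∧ (¬q ∧ ¬r)), w0
5. ¬(□¬r ∧ □(¬q ∧ ¬r)), w0
6. ¬r ∧ (¬q ∧ ¬r), w0
7. ¬r, w0
8. ¬q ∧ ¬r, w0
9. ¬q, w0
10. ¬□(¬q ∧ ¬r), w0
11. ¬q, w1
12. ¬r ∧ (¬q ∧ ¬r), w1
13. ¬r, w1
14. ¬q ∧ ¬r, w1
15. ¬(¬q ∧ ¬r), w2
16. ¬r ∧ (¬q ∧ ¬r), w2
17. ¬r, w2
18. ¬q ∧ ¬r, w2
19. ¬q, w2
20. r, w2
Accessibility: w0Rw0, w0Rw1, w0Rw2, w1Rw1, w2Rw2
Branch closes: r and ¬r both at w2.
All branches of the negation close; one closing branch shown above.

Valid in S4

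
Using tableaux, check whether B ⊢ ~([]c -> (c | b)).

Tableau for the negation []c -> (c | b):
1. []c -> (c | b), u
2. c | b, u
3. b, u
Accessibility: uRu
The negation has an open branch (countermodel exists).

No, not valid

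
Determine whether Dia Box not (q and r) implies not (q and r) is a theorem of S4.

Invalid (countermodel exists)

Tableau for the negation not (Dia Box not (q and r) implies not (q and r)):
1. not (Dia Box not (q and r) implies not (q and r)), w0
2. Dia Box not (q and r), w0   [neg-implies-rule on 1]
3. q and r, w0   [neg-implies-rule on 1]
4. q, w0   [and-rule on 3]
5. r, w0   [and-rule on 3]
6. Box not (q and r), w1   [Dia-rule on 2: fresh world w1, w0Rw1]
7. not (q and r), w1   [Box-rule on 6 via w1Rw1]
8. not r, w1   [neg-and-rule on 7 (branches; this branch)]
Accessibility: w0Rw0, w0Rw1, w1Rw1
The negation has an open branch (countermodel exists).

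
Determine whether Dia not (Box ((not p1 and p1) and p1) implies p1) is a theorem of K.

Tableau for the negation not Dia not (Box ((not p1 and p1) and p1) implies p1):
1. not Dia not (Box ((not p1 and p1) and p1) implies p1), u
The negation has an open branch (countermodel exists).

Invalid (countermodel exists)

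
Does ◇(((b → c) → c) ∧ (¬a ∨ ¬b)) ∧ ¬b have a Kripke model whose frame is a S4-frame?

1. ◇(((b → c) → c) ∧ (¬a ∨ ¬b)) ∧ ¬b, w0
2. ◇(((b → c) → c) ∧ (¬a ∨ ¬b)), w0   [∧-rule on 1]
3. ¬b, w0   [∧-rule on 1]
4. ((b → c) → c) ∧ (¬a ∨ ¬b), w1   [◇-rule on 2: fresh world w1, w0Rw1]
5. (b → c) → c, w1   [∧-rule on 4]
6. ¬a ∨ ¬b, w1   [∧-rule on 4]
7. c, w1   [→-rule on 5 (branches; this branch)]
8. ¬b, w1   [∨-rule on 6 (branches; this branch)]
Accessibility: w0Rw0, w0Rw1, w1Rw1

Satisfiable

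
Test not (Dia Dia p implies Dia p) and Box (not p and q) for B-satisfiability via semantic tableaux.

Yes, satisfiable

1. not (Dia Dia p implies Dia p) and Box (not p and q), u
2. not (Dia Dia p implies Dia p), u   [and-rule on 1]
3. Box (not p and q), u   [and-rule on 1]
4. Dia Dia p, u   [neg-implies-rule on 2]
5. not Dia p, u   [neg-implies-rule on 2]
6. not p and q, u   [Box-rule on 3 via uRu]
7. not p, u   [and-rule on 6]
8. q, u   [and-rule on 6]
9. Dia p, v   [Dia-rule on 4: fresh world v, uRv]
10. not p and q, v   [Box-rule on 3 via uRv]
11. not p, v   [and-rule on 10]
12. q, v   [and-rule on 10]
13. p, w   [Dia-rule on 9: fresh world w, vRw]
Accessibility: uRu, uRv, vRu, vRv, vRw, wRv, wRw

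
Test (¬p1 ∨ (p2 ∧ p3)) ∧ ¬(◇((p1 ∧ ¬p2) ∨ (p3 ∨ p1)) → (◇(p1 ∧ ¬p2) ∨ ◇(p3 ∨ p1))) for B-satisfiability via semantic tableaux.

1. (¬p1 ∨ (p2 ∧ p3)) ∧ ¬(◇((p1 ∧ ¬p2) ∨ (p3 ∨ p1)) → (◇(p1 ∧ ¬p2) ∨ ◇(p3 ∨ p1))), 0
2. ¬p1 ∨ (p2 ∧ p3), 0
3. ¬(◇((p1 ∧ ¬p2) ∨ (p3 ∨ p1)) → (◇(p1 ∧ ¬p2) ∨ ◇(p3 ∨ p1))), 0
4. ◇((p1 ∧ ¬p2) ∨ (p3 ∨ p1)), 0
5. ¬(◇(p1 ∧ ¬p2) ∨ ◇(p3 ∨ p1)), 0
6. ¬◇(p1 ∧ ¬p2), 0
7. ¬◇(p3 ∨ p1), 0
8. ¬(p1 ∧ ¬p2), 0
9. ¬(p3 ∨ p1), 0
10. ¬p3, 0
11. ¬p1, 0
12. p2, 0
13. (p1 ∧ ¬p2) ∨ (p3 ∨ p1), 1
14. ¬(p1 ∧ ¬p2), 1
15. ¬(p3 ∨ p1), 1
16. ¬p3, 1
17. ¬p1, 1
18. p3 ∨ p1, 1
19. p2, 1
20. p1, 1
Accessibility: 0R0, 0R1, 1R0, 1R1
Branch closes: p1 and ¬p1 both at 1.
Every branch closes; the branch above is one of them.

Unsatisfiable (every branch closes)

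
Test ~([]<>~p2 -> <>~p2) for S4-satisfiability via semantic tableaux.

Unsatisfiable

1. ~([]<>~p2 -> <>~p2), 0
2. []<>~p2, 0   [~->-rule on 1]
3. ~<>~p2, 0   [~->-rule on 1]
4. <>~p2, 0   [[]-rule on 2 via 0R0]
5. p2, 0   [~<>-rule on 3 via 0R0]
6. ~p2, 1   [<>-rule on 4: fresh world 1, 0R1]
7. <>~p2, 1   [[]-rule on 2 via 0R1]
8. p2, 1   [~<>-rule on 3 via 0R1]
Accessibility: 0R0, 0R1, 1R1
Branch closes: p2 and ~p2 both at 1.
Every branch closes; the branch above is one of them.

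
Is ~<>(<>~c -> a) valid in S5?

Tableau for the negation <>(<>~c -> a):
1. <>(<>~c -> a), u
2. <>~c -> a, v
3. a, v
Accessibility: uRu, uRv, vRu, vRv
The negation has an open branch (countermodel exists).

Not valid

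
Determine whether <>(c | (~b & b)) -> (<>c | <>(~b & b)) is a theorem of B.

Yes, valid

Tableau for the negation ~(<>(c | (~b & b)) -> (<>c | <>(~b & b))):
1. ~(<>(c | (~b & b)) -> (<>c | <>(~b & b))), 0
2. <>(c | (~b & b)), 0
3. ~(<>c | <>(~b & b)), 0
4. ~<>c, 0
5. ~<>(~b & b), 0
6. ~c, 0
7. ~(~b & b), 0
8. ~b, 0
9. c | (~b & b), 1
10. ~c, 1
11. ~(~b & b), 1
12. ~b & b, 1
13. ~b, 1
14. b, 1
Accessibility: 0R0, 0R1, 1R0, 1R1
Branch closes: b and ~b both at 1.
Every branch of the negation's tableau closes; the branch above is one of them.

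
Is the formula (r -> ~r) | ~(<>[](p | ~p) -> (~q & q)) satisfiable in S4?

Yes, satisfiable

1. (r -> ~r) | ~(<>[](p | ~p) -> (~q & q)), w0
2. ~(<>[](p | ~p) -> (~q & q)), w0   [|-rule on 1 (branches; this branch)]
3. <>[](p | ~p), w0   [~->-rule on 2]
4. ~(~q & q), w0   [~->-rule on 2]
5. ~q, w0   [~&-rule on 4 (branches; this branch)]
6. [](p | ~p), w1   [<>-rule on 3: fresh world w1, w0Rw1]
7. p | ~p, w1   [[]-rule on 6 via w1Rw1]
8. ~p, w1   [|-rule on 7 (branches; this branch)]
Accessibility: w0Rw0, w0Rw1, w1Rw1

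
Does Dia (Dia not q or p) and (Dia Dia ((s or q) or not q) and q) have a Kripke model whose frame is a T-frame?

1. Dia (Dia not q or p) and (Dia Dia ((s or q) or not q) and q), w0
2. Dia (Dia not q or p), w0   [and-rule on 1]
3. Dia Dia ((s or q) or not q) and q, w0   [and-rule on 1]
4. Dia Dia ((s or q) or not q), w0   [and-rule on 3]
5. q, w0   [and-rule on 3]
6. Dia not q or p, w1   [Dia-rule on 2: fresh world w1, w0Rw1]
7. p, w1   [or-rule on 6 (branches; this branch)]
8. Dia ((s or q) or not q), w2   [Dia-rule on 4: fresh world w2, w0Rw2]
9. (s or q) or not q, w3   [Dia-rule on 8: fresh world w3, w2Rw3]
10. not q, w3   [or-rule on 9 (branches; this branch)]
Accessibility: w0Rw0, w0Rw1, w0Rw2, w1Rw1, w2Rw2, w2Rw3, w3Rw3

Satisfiable (open branch found)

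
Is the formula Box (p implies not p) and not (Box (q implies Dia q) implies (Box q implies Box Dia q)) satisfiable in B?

1. Box (p implies not p) and not (Box (q implies Dia q) implies (Box q implies Box Dia q)), u
2. Box (p implies not p), u
3. not (Box (q implies Dia q) implies (Box q implies Box Dia q)), u
4. Box (q implies Dia q), u
5. not (Box q implies Box Dia q), u
6. Box q, u
7. not Box Dia q, u
8. p implies not p, u
9. q implies Dia q, u
10. q, u
11. not p, u
12. Dia q, u
13. not Dia q, v
14. p implies not p, v
15. q implies Dia q, v
16. q, v
17. not q, u
Accessibility: uRu, uRv, vRu, vRv
Branch closes: q and not q both at u.
All branches of the tableau close; one closing branch shown above.

No, unsatisfiable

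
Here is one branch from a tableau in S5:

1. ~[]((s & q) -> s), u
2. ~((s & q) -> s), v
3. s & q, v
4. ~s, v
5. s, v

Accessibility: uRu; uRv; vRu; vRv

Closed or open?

Both s and ~s appear at v.

Yes, closed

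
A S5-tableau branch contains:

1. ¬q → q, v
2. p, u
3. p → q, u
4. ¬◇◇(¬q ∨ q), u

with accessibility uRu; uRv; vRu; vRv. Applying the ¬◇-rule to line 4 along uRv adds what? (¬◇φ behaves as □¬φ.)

¬◇(¬q ∨ q), v

¬◇φ behaves as □¬φ: propagate the negated body to each accessible world.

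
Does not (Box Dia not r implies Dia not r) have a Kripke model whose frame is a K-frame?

Satisfiable (open branch found)

1. not (Box Dia not r implies Dia not r), w0
2. Box Dia not r, w0
3. not Dia not r, w0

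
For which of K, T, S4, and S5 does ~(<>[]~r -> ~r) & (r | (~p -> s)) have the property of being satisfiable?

K, T, S4

S4-tableau for the formula:
1. ~(<>[]~r -> ~r) & (r | (~p -> s)), u
2. ~(<>[]~r -> ~r), u   [&-rule on 1]
3. r | (~p -> s), u   [&-rule on 1]
4. <>[]~r, u   [~->-rule on 2]
5. r, u   [~->-rule on 2]
6. ~p -> s, u   [|-rule on 3 (branches; this branch)]
7. s, u   [->-rule on 6 (branches; this branch)]
8. []~r, v   [<>-rule on 4: fresh world v, uRv]
9. ~r, v   [[]-rule on 8 via vRv]
Accessibility: uRu, uRv, vRv
Complete open branch: satisfiable in S4, hence also in K, T (this S4-model is also a K-model and a T-model).
S5-tableau for the formula:
1. ~(<>[]~r -> ~r) & (r | (~p -> s)), u
2. ~(<>[]~r -> ~r), u   [&-rule on 1]
3. r | (~p -> s), u   [&-rule on 1]
4. <>[]~r, u   [~->-rule on 2]
5. r, u   [~->-rule on 2]
6. ~p -> s, u   [|-rule on 3 (branches; this branch)]
7. s, u   [->-rule on 6 (branches; this branch)]
8. []~r, v   [<>-rule on 4: fresh world v, uRv]
9. ~r, u   [[]-rule on 8 via vRu]
Accessibility: uRu, uRv, vRu, vRv
Branch closes: r and ~r both at u.
Every branch closes (one shown): unsatisfiable in S5.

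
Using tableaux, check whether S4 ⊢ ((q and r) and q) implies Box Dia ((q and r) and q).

Tableau for the negation not (((q and r) and q) implies Box Dia ((q and r) and q)):
1. not (((q and r) and q) implies Box Dia ((q and r) and q)), w0
2. (q and r) and q, w0
3. not Box Dia ((q and r) and q), w0
4. q and r, w0
5. q, w0
6. r, w0
7. not Dia ((q and r) and q), w1
8. not ((q and r) and q), w1
9. not q, w1
Accessibility: w0Rw0, w0Rw1, w1Rw1
The negation has an open branch (countermodel exists).

Invalid (countermodel exists)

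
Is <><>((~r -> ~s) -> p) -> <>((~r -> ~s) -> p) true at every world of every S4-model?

Tableau for the negation ~(<><>((~r -> ~s) -> p) -> <>((~r -> ~s) -> p)):
1. ~(<><>((~r -> ~s) -> p) -> <>((~r -> ~s) -> p)), w0
2. <><>((~r -> ~s) -> p), w0
3. ~<>((~r -> ~s) -> p), w0
4. ~((~r -> ~s) -> p), w0
5. ~r -> ~s, w0
6. ~p, w0
7. ~s, w0
8. <>((~r -> ~s) -> p), w1
9. ~((~r -> ~s) -> p), w1
10. ~r -> ~s, w1
11. ~p, w1
12. ~s, w1
13. (~r -> ~s) -> p, w2
14. ~((~r -> ~s) -> p), w2
15. ~r -> ~s, w2
16. ~p, w2
17. ~(~r -> ~s), w2
18. ~r, w2
19. s, w2
20. ~s, w2
Accessibility: w0Rw0, w0Rw1, w0Rw2, w1Rw1, w1Rw2, w2Rw2
Branch closes: s and ~s both at w2.
Every branch of the negation's tableau closes; the branch above is one of them.

Yes, valid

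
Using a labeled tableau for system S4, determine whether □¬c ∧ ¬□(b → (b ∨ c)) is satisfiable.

Unsatisfiable (every branch closes)

1. □¬c ∧ ¬□(b → (b ∨ c)), u
2. □¬c, u   [∧-rule on 1]
3. ¬□(b → (b ∨ c)), u   [∧-rule on 1]
4. ¬c, u   [□-rule on 2 via uRu]
5. ¬(b → (b ∨ c)), v   [¬□-rule on 3: fresh world v, uRv]
6. b, v   [¬→-rule on 5]
7. ¬(b ∨ c), v   [¬→-rule on 5]
8. ¬b, v   [¬∨-rule on 7]
9. ¬c, v   [¬∨-rule on 7]
Accessibility: uRu, uRv, vRv
Branch closes: b and ¬b both at v.
All branches of the tableau close; one closing branch shown above.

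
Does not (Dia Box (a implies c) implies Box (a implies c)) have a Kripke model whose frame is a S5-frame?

Unsatisfiable (every branch closes)

1. not (Dia Box (a implies c) implies Box (a implies c)), u
2. Dia Box (a implies c), u   [neg-implies-rule on 1]
3. not Box (a implies c), u   [neg-implies-rule on 1]
4. Box (a implies c), v   [Dia-rule on 2: fresh world v, uRv]
5. a implies c, u   [Box-rule on 4 via vRu]
6. a implies c, v   [Box-rule on 4 via vRv]
7. c, u   [implies-rule on 5 (branches; this branch)]
8. c, v   [implies-rule on 6 (branches; this branch)]
9. not (a implies c), w   [neg-Box-rule on 3: fresh world w, uRw]
10. a, w   [neg-implies-rule on 9]
11. not c, w   [neg-implies-rule on 9]
12. a implies c, w   [Box-rule on 4 via vRw]
13. c, w   [implies-rule on 12 (branches; this branch)]
Accessibility: uRu, uRv, uRw, vRu, vRv, vRw, wRu, wRv, wRw
Branch closes: c and not c both at w.
(One branch shown.) All branches close.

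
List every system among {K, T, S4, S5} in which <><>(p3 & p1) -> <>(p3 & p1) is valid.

T-tableau for the negation ~(<><>(p3 & p1) -> <>(p3 & p1)):
1. ~(<><>(p3 & p1) -> <>(p3 & p1)), 0
2. <><>(p3 & p1), 0
3. ~<>(p3 & p1), 0
4. ~(p3 & p1), 0
5. ~p1, 0
6. <>(p3 & p1), 1
7. ~(p3 & p1), 1
8. ~p1, 1
9. p3 & p1, 2
10. p3, 2
11. p1, 2
Accessibility: 0R0, 0R1, 1R1, 1R2, 2R2
Complete open branch: countermodel on a T-frame, so not valid in T, nor in K (the same frame is also a K-frame).
S4-tableau for the negation ~(<><>(p3 & p1) -> <>(p3 & p1)):
1. ~(<><>(p3 & p1) -> <>(p3 & p1)), 0
2. <><>(p3 & p1), 0
3. ~<>(p3 & p1), 0
4. ~(p3 & p1), 0
5. ~p1, 0
6. <>(p3 & p1), 1
7. ~(p3 & p1), 1
8. ~p1, 1
9. p3 & p1, 2
10. p3, 2
11. p1, 2
12. ~(p3 & p1), 2
13. ~p1, 2
Accessibility: 0R0, 0R1, 0R2, 1R1, 1R2, 2R2
Branch closes: p1 and ~p1 both at 2.
Every branch closes (one shown): valid in S4, hence also in S5 (every theorem of S4 is a theorem of S5).

S4, S5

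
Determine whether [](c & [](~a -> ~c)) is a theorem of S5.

Tableau for the negation ~[](c & [](~a -> ~c)):
1. ~[](c & [](~a -> ~c)), 0
2. ~(c & [](~a -> ~c)), 1
3. ~[](~a -> ~c), 1
4. ~(~a -> ~c), 2
5. ~a, 2
6. c, 2
Accessibility: 0R0, 0R1, 0R2, 1R0, 1R1, 1R2, 2R0, 2R1, 2R2
The negation has an open branch (countermodel exists).

Invalid (countermodel exists)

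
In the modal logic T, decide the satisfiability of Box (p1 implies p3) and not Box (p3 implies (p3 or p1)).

1. Box (p1 implies p3) and not Box (p3 implies (p3 or p1)), 0
2. Box (p1 implies p3), 0   [and-rule on 1]
3. not Box (p3 implies (p3 or p1)), 0   [and-rule on 1]
4. p1 implies p3, 0   [Box-rule on 2 via 0R0]
5. p3, 0   [implies-rule on 4 (branches; this branch)]
6. not (p3 implies (p3 or p1)), 1   [neg-Box-rule on 3: fresh world 1, 0R1]
7. p3, 1   [neg-implies-rule on 6]
8. not (p3 or p1), 1   [neg-implies-rule on 6]
9. not p3, 1   [neg-or-rule on 8]
10. not p1, 1   [neg-or-rule on 8]
Accessibility: 0R0, 0R1, 1R1
Branch closes: p3 and not p3 both at 1.
Every branch closes; the branch above is one of them.

Unsatisfiable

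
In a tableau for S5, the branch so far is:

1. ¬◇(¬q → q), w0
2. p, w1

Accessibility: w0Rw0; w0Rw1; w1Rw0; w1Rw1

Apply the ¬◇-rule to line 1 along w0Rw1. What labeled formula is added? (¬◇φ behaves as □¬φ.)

¬◇φ behaves as □¬φ: propagate the negated body to each accessible world.

¬(¬q → q), w1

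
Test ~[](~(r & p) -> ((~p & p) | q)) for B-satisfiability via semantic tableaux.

Yes, satisfiable

1. ~[](~(r & p) -> ((~p & p) | q)), u
2. ~(~(r & p) -> ((~p & p) | q)), v
3. ~(r & p), v
4. ~((~p & p) | q), v
5. ~(~p & p), v
6. ~q, v
7. ~p, v
Accessibility: uRu, uRv, vRu, vRv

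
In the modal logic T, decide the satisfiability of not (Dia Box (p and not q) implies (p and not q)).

1. not (Dia Box (p and not q) implies (p and not q)), w0
2. Dia Box (p and not q), w0   [neg-implies-rule on 1]
3. not (p and not q), w0   [neg-implies-rule on 1]
4. q, w0   [neg-and-rule on 3 (branches; this branch)]
5. Box (p and not q), w1   [Dia-rule on 2: fresh world w1, w0Rw1]
6. p and not q, w1   [Box-rule on 5 via w1Rw1]
7. p, w1   [and-rule on 6]
8. not q, w1   [and-rule on 6]
Accessibility: w0Rw0, w0Rw1, w1Rw1

Yes, satisfiable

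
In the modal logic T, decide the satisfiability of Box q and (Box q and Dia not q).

1. Box q and (Box q and Dia not q), 0
2. Box q, 0
3. Box q and Dia not q, 0
4. Dia not q, 0
5. q, 0
6. not q, 1
7. q, 1
Accessibility: 0R0, 0R1, 1R1
Branch closes: q and not q both at 1.
Every branch closes; the branch above is one of them.

No, unsatisfiable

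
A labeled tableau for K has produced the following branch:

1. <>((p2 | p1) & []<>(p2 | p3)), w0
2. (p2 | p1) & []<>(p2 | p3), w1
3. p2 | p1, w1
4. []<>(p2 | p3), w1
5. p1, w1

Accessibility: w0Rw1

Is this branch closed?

There is no literal clash: for every atom and world, at most one sign appears.

Open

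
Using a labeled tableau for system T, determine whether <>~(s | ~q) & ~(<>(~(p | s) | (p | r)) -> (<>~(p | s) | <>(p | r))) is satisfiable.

1. <>~(s | ~q) & ~(<>(~(p | s) | (p | r)) -> (<>~(p | s) | <>(p | r))), w0
2. <>~(s | ~q), w0
3. ~(<>(~(p | s) | (p | r)) -> (<>~(p | s) | <>(p | r))), w0
4. <>(~(p | s) | (p | r)), w0
5. ~(<>~(p | s) | <>(p | r)), w0
6. ~<>~(p | s), w0
7. ~<>(p | r), w0
8. p | s, w0
9. ~(p | r), w0
10. ~p, w0
11. ~r, w0
12. s, w0
13. ~(s | ~q), w1
14. ~s, w1
15. q, w1
16. p | s, w1
17. ~(p | r), w1
18. ~p, w1
19. ~r, w1
20. s, w1
Accessibility: w0Rw0, w0Rw1, w1Rw1
Branch closes: s and ~s both at w1.
(One branch shown.) All branches close.

Unsatisfiable (every branch closes)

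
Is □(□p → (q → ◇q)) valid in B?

Tableau for the negation ¬□(□p → (q → ◇q)):
1. ¬□(□p → (q → ◇q)), u
2. ¬(□p → (q → ◇q)), v   [¬□-rule on 1: fresh world v, uRv]
3. □p, v   [¬→-rule on 2]
4. ¬(q → ◇q), v   [¬→-rule on 2]
5. q, v   [¬→-rule on 4]
6. ¬◇q, v   [¬→-rule on 4]
7. p, u   [□-rule on 3 via vRu]
8. p, v   [□-rule on 3 via vRv]
9. ¬q, u   [¬◇-rule on 6 via vRu]
10. ¬q, v   [¬◇-rule on 6 via vRv]
Accessibility: uRu, uRv, vRu, vRv
Branch closes: q and ¬q both at v.
Every branch of the negation's tableau closes; the branch above is one of them.

Valid in B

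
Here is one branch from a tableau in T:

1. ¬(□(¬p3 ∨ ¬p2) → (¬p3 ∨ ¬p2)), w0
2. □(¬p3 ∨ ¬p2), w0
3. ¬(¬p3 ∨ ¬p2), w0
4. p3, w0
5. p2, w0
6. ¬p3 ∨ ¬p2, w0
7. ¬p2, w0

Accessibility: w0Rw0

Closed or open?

Yes, closed

Both p2 and ¬p2 appear at w0.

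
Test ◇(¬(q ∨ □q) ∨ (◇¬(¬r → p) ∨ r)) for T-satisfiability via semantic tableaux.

1. ◇(¬(q ∨ □q) ∨ (◇¬(¬r → p) ∨ r)), w0
2. ¬(q ∨ □q) ∨ (◇¬(¬r → p) ∨ r), w1
3. ◇¬(¬r → p) ∨ r, w1
4. r, w1
Accessibility: w0Rw0, w0Rw1, w1Rw1

Satisfiable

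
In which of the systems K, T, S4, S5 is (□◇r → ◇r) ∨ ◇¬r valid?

T, S4, S5

T-tableau for the negation ¬((□◇r → ◇r) ∨ ◇¬r):
1. ¬((□◇r → ◇r) ∨ ◇¬r), w0
2. ¬(□◇r → ◇r), w0   [¬∨-rule on 1]
3. ¬◇¬r, w0   [¬∨-rule on 1]
4. □◇r, w0   [¬→-rule on 2]
5. ¬◇r, w0   [¬→-rule on 2]
6. r, w0   [¬◇-rule on 3 via w0Rw0]
7. ◇r, w0   [□-rule on 4 via w0Rw0]
8. ¬r, w0   [¬◇-rule on 5 via w0Rw0]
Accessibility: w0Rw0
Branch closes: r and ¬r both at w0.
Every branch closes (one shown): valid in T, hence also in S4, S5 (every theorem of T is a theorem of S4 and S5).
K-tableau for the negation ¬((□◇r → ◇r) ∨ ◇¬r):
1. ¬((□◇r → ◇r) ∨ ◇¬r), w0
2. ¬(□◇r → ◇r), w0   [¬∨-rule on 1]
3. ¬◇¬r, w0   [¬∨-rule on 1]
4. □◇r, w0   [¬→-rule on 2]
5. ¬◇r, w0   [¬→-rule on 2]
Complete open branch: countermodel on a K-frame, so not valid in K.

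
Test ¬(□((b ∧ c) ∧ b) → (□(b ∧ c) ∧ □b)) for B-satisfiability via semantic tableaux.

1. ¬(□((b ∧ c) ∧ b) → (□(b ∧ c) ∧ □b)), 0
2. □((b ∧ c) ∧ b), 0   [¬→-rule on 1]
3. ¬(□(b ∧ c) ∧ □b), 0   [¬→-rule on 1]
4. (b ∧ c) ∧ b, 0   [□-rule on 2 via 0R0]
5. b ∧ c, 0   [∧-rule on 4]
6. b, 0   [∧-rule on 4]
7. c, 0   [∧-rule on 5]
8. ¬□(b ∧ c), 0   [¬∧-rule on 3 (branches; this branch)]
9. ¬(b ∧ c), 1   [¬□-rule on 8: fresh world 1, 0R1]
10. (b ∧ c) ∧ b, 1   [□-rule on 2 via 0R1]
11. b ∧ c, 1   [∧-rule on 10]
12. b, 1   [∧-rule on 10]
13. c, 1   [∧-rule on 11]
14. ¬c, 1   [¬∧-rule on 9 (branches; this branch)]
Accessibility: 0R0, 0R1, 1R0, 1R1
Branch closes: c and ¬c both at 1.
Every branch closes; the branch above is one of them.

Unsatisfiable (every branch closes)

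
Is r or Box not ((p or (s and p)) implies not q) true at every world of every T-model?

Tableau for the negation not (r or Box not ((p or (s and p)) implies not q)):
1. not (r or Box not ((p or (s and p)) implies not q)), 0
2. not r, 0
3. not Box not ((p or (s and p)) implies not q), 0
4. (p or (s and p)) implies not q, 1
5. not q, 1
Accessibility: 0R0, 0R1, 1R1
The negation has an open branch (countermodel exists).

Invalid (countermodel exists)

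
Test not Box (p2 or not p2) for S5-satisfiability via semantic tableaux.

Unsatisfiable

1. not Box (p2 or not p2), w0
2. not (p2 or not p2), w1
3. not p2, w1
4. p2, w1
Accessibility: w0Rw0, w0Rw1, w1Rw0, w1Rw1
Branch closes: p2 and not p2 both at w1.
Every branch closes; the branch above is one of them.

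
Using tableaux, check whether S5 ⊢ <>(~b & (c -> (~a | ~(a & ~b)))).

No, not valid

Tableau for the negation ~<>(~b & (c -> (~a | ~(a & ~b)))):
1. ~<>(~b & (c -> (~a | ~(a & ~b)))), 0
2. ~(~b & (c -> (~a | ~(a & ~b)))), 0   [~<>-rule on 1 via 0R0]
3. ~(c -> (~a | ~(a & ~b))), 0   [~&-rule on 2 (branches; this branch)]
4. c, 0   [~->-rule on 3]
5. ~(~a | ~(a & ~b)), 0   [~->-rule on 3]
6. a, 0   [~|-rule on 5]
7. a & ~b, 0   [~|-rule on 5]
8. ~b, 0   [&-rule on 7]
Accessibility: 0R0
The negation has an open branch (countermodel exists).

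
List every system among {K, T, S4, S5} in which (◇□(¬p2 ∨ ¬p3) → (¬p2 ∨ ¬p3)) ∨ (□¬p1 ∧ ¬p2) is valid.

S5

S4-tableau for the negation ¬((◇□(¬p2 ∨ ¬p3) → (¬p2 ∨ ¬p3)) ∨ (□¬p1 ∧ ¬p2)):
1. ¬((◇□(¬p2 ∨ ¬p3) → (¬p2 ∨ ¬p3)) ∨ (□¬p1 ∧ ¬p2)), w0
2. ¬(◇□(¬p2 ∨ ¬p3) → (¬p2 ∨ ¬p3)), w0   [¬∨-rule on 1]
3. ¬(□¬p1 ∧ ¬p2), w0   [¬∨-rule on 1]
4. ◇□(¬p2 ∨ ¬p3), w0   [¬→-rule on 2]
5. ¬(¬p2 ∨ ¬p3), w0   [¬→-rule on 2]
6. p2, w0   [¬∨-rule on 5]
7. p3, w0   [¬∨-rule on 5]
8. □(¬p2 ∨ ¬p3), w1   [◇-rule on 4: fresh world w1, w0Rw1]
9. ¬p2 ∨ ¬p3, w1   [□-rule on 8 via w1Rw1]
10. ¬p3, w1   [∨-rule on 9 (branches; this branch)]
Accessibility: w0Rw0, w0Rw1, w1Rw1
Complete open branch: countermodel on an S4-frame, so not valid in S4, nor in K, T (the same frame is also a K-frame and a T-frame).
S5-tableau for the negation ¬((◇□(¬p2 ∨ ¬p3) → (¬p2 ∨ ¬p3)) ∨ (□¬p1 ∧ ¬p2)):
1. ¬((◇□(¬p2 ∨ ¬p3) → (¬p2 ∨ ¬p3)) ∨ (□¬p1 ∧ ¬p2)), w0
2. ¬(◇□(¬p2 ∨ ¬p3) → (¬p2 ∨ ¬p3)), w0   [¬∨-rule on 1]
3. ¬(□¬p1 ∧ ¬p2), w0   [¬∨-rule on 1]
4. ◇□(¬p2 ∨ ¬p3), w0   [¬→-rule on 2]
5. ¬(¬p2 ∨ ¬p3), w0   [¬→-rule on 2]
6. p2, w0   [¬∨-rule on 5]
7. p3, w0   [¬∨-rule on 5]
8. □(¬p2 ∨ ¬p3), w1   [◇-rule on 4: fresh world w1, w0Rw1]
9. ¬p2 ∨ ¬p3, w0   [□-rule on 8 via w1Rw0]
10. ¬p2 ∨ ¬p3, w1   [□-rule on 8 via w1Rw1]
11. ¬p3, w0   [∨-rule on 9 (branches; this branch)]
Accessibility: w0Rw0, w0Rw1, w1Rw0, w1Rw1
Branch closes: p3 and ¬p3 both at w0.
Every branch closes (one shown): valid in S5.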